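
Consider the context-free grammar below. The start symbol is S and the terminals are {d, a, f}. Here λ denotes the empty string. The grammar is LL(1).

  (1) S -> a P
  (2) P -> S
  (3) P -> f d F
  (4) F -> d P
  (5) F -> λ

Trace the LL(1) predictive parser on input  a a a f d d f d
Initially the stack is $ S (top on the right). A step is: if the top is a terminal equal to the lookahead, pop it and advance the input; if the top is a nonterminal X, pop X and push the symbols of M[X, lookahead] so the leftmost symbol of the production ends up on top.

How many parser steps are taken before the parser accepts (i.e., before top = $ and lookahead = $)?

      Stack    Input              Action
   1  $ S      a a a f d d f d $  expand S -> a P
   2  $ P a    a a a f d d f d $  match a
   3  $ P      a a f d d f d $    expand P -> S
   4  $ S      a a f d d f d $    expand S -> a P
   5  $ P a    a a f d d f d $    match a
   6  $ P      a f d d f d $      expand P -> S
   7  $ S      a f d d f d $      expand S -> a P
   8  $ P a    a f d d f d $      match a
   9  $ P      f d d f d $        expand P -> f d F
  10  $ F d f  f d d f d $        match f
  11  $ F d    d d f d $          match d
  12  $ F      d f d $            expand F -> d P
  13  $ P d    d f d $            match d
  14  $ P      f d $              expand P -> f d F
  15  $ F d f  f d $              match f
  16  $ F d    d $                match d
  17  $ F      $                  expand F -> λ
Accept reached after 17 steps.

17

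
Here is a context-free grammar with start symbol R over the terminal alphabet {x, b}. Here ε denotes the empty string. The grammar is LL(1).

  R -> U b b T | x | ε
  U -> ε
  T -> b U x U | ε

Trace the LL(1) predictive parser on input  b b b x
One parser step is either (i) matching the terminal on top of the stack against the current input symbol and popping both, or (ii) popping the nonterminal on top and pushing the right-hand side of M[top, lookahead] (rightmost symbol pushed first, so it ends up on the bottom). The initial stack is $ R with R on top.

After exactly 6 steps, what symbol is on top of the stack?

U

step 1: stack=$ R  input=b b b x $  — expand R -> U b b T
step 2: stack=$ T b b U  input=b b b x $  — expand U -> ε
step 3: stack=$ T b b  input=b b b x $  — match b
step 4: stack=$ T b  input=b b x $  — match b
step 5: stack=$ T  input=b x $  — expand T -> b U x U
step 6: stack=$ U x U b  input=b x $  — match b
Stack after step 6: $ U x U (top = U).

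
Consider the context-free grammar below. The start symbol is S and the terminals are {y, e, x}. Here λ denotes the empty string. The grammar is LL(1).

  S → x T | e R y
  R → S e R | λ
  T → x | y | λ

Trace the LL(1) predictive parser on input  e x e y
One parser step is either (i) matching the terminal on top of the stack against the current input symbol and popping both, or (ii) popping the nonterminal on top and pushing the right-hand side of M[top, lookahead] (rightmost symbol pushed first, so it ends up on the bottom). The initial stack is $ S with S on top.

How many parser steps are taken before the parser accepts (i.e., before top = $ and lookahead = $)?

9

     Stack        Input      Action
  1  $ S          e x e y $  expand S → e R y
  2  $ y R e      e x e y $  match e
  3  $ y R        x e y $    expand R → S e R
  4  $ y R e S    x e y $    expand S → x T
  5  $ y R e T x  x e y $    match x
  6  $ y R e T    e y $      expand T → λ
  7  $ y R e      e y $      match e
  8  $ y R        y $        expand R → λ
  9  $ y          y $        match y
Accept reached after 9 steps.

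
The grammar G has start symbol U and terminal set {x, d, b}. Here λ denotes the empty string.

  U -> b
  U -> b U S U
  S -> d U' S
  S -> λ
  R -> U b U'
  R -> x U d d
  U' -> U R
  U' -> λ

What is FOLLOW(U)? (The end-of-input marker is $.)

{$, b, d, x}

FIRST(U): from U->b we get {b}; from U->b U S U we get {b}. So FIRST(U) = {b}.
FIRST(S): from S->d U' S we get {d}; from S->λ we get {λ}. So FIRST(S) = {λ, d}.
FIRST(R): from R->U b U' we get {b}; from R->x U d d we get {x}. So FIRST(R) = {b, x}.
FIRST(U'): from U'->U R we get {b}; from U'->λ we get {λ}. So FIRST(U') = {λ, b}.
FOLLOW(U) includes $ since U is the start symbol.
FOLLOW(U): in U->b U S U (occurrence 1), U is followed by S U with FIRST {b, d}; in U->b U S U (occurrence 2), the suffix after U is empty (adds nothing new); in R->U b U', U is followed by b U' with FIRST {b}; in R->x U d d, U is followed by d d with FIRST {d}; in U'->U R, U is followed by R with FIRST {b, x}. Thus FOLLOW(U) = {$, b, d, x}.
FOLLOW(S): in U->b U S U, S is followed by U with FIRST {b}; in S->d U' S, the suffix after S is empty (adds nothing new). Thus FOLLOW(S) = {b}.
FOLLOW(R): in U'->U R, the suffix after R is empty, so FOLLOW(R) ⊇ FOLLOW(U') = {b, d}. Thus FOLLOW(R) = {b, d}.
FOLLOW(U'): in S->d U' S, U' is followed by S with FIRST {λ, d}; in S->d U' S, the suffix after U' is nullable, so FOLLOW(U') ⊇ FOLLOW(S) = {b}; in R->U b U', the suffix after U' is empty, so FOLLOW(U') ⊇ FOLLOW(R) = {b, d}. Thus FOLLOW(U') = {b, d}.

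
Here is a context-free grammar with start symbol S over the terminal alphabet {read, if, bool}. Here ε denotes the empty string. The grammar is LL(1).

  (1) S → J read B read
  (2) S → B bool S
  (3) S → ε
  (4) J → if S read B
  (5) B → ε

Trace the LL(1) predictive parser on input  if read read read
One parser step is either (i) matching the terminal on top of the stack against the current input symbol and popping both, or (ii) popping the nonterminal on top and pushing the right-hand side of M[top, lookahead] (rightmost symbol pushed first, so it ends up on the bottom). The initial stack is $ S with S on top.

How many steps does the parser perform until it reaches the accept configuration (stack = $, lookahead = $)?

     Stack                      Input                Action
  1  $ S                        if read read read $  expand S → J read B read
  2  $ read B read J            if read read read $  expand J → if S read B
  3  $ read B read B read S if  if read read read $  match if
  4  $ read B read B read S     read read read $     expand S → ε
  5  $ read B read B read       read read read $     match read
  6  $ read B read B            read read $          expand B → ε
  7  $ read B read              read read $          match read
  8  $ read B                   read $               expand B → ε
  9  $ read                     read $               match read
Accept reached after 9 steps.

9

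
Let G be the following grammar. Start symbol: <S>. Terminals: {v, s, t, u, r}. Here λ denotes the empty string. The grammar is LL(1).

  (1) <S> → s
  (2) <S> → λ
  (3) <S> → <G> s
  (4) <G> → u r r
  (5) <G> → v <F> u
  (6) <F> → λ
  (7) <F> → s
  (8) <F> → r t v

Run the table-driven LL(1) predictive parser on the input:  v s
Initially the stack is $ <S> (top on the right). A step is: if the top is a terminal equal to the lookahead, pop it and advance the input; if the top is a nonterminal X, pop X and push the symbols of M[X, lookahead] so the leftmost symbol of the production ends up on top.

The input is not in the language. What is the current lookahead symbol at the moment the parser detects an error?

$

     Stack        Input  Action
  1  $ <S>        v s $  expand <S> → <G> s
  2  $ s <G>      v s $  expand <G> → v <F> u
  3  $ s u <F> v  v s $  match v
  4  $ s u <F>    s $    expand <F> → s
  5  $ s u s      s $    match s
  6  $ s u        $      error: top is terminal u but lookahead is $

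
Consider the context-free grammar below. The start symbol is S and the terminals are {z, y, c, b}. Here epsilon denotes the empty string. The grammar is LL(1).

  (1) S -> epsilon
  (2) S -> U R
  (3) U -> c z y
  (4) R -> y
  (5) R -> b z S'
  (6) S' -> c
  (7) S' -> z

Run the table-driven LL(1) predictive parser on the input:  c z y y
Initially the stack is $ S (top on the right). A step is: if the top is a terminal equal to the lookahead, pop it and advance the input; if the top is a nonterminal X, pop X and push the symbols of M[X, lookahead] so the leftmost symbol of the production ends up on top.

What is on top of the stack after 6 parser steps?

y

step 1: stack=$ S  input=c z y y $  — expand S -> U R
step 2: stack=$ R U  input=c z y y $  — expand U -> c z y
step 3: stack=$ R y z c  input=c z y y $  — match c
step 4: stack=$ R y z  input=z y y $  — match z
step 5: stack=$ R y  input=y y $  — match y
step 6: stack=$ R  input=y $  — expand R -> y
Stack after step 6: $ y (top = y).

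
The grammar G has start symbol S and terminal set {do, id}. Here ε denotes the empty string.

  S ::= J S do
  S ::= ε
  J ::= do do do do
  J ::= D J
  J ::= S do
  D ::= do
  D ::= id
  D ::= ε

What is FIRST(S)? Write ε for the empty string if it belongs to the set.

{ε, do, id}

FIRST(D) = {ε, do, id}
FIRST(S) = {ε, do, id}  (via J S do)
FIRST(J) = {do, id}  (via D J, S do)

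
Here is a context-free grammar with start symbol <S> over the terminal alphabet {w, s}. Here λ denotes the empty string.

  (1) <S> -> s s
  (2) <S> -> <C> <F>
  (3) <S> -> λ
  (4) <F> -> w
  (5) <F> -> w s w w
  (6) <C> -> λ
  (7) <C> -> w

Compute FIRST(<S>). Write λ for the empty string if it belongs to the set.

{λ, s, w}

FIRST(<F>): from <F>->w we get {w}; from <F>->w s w w we get {w}. So FIRST(<F>) = {w}.
FIRST(<C>): from <C>->λ we get {λ}; from <C>->w we get {w}. So FIRST(<C>) = {λ, w}.
FIRST(<S>): from <S>->s s we get {s}; from <S>-><C> <F> we get {w}; from <S>->λ we get {λ}. So FIRST(<S>) = {λ, s, w}.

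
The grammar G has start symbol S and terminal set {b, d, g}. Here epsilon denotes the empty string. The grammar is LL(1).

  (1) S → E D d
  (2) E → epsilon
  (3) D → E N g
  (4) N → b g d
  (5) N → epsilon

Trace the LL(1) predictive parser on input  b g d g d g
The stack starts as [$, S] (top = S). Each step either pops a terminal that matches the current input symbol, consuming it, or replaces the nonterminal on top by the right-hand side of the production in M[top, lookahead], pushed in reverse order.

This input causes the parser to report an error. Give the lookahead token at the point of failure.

g

      Stack        Input          Action
   1  $ S          b g d g d g $  expand S → E D d
   2  $ d D E      b g d g d g $  expand E → epsilon
   3  $ d D        b g d g d g $  expand D → E N g
   4  $ d g N E    b g d g d g $  expand E → epsilon
   5  $ d g N      b g d g d g $  expand N → b g d
   6  $ d g d g b  b g d g d g $  match b
   7  $ d g d g    g d g d g $    match g
   8  $ d g d      d g d g $      match d
   9  $ d g        g d g $        match g
  10  $ d          d g $          match d
  11  $            g $            error: stack empty but input remains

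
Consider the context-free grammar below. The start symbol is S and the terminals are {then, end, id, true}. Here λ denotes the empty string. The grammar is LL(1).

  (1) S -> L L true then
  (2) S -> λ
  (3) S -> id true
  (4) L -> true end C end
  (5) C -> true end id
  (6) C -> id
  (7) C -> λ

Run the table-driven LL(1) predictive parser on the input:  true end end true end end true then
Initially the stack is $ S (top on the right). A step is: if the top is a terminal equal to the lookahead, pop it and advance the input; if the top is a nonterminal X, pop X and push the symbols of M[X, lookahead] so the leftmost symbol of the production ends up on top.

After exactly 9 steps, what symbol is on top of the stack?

C

step 1: stack=$ S  input=true end end true end end true then $  — expand S -> L L true then
step 2: stack=$ then true L L  input=true end end true end end true then $  — expand L -> true end C end
step 3: stack=$ then true L end C end true  input=true end end true end end true then $  — match true
step 4: stack=$ then true L end C end  input=end end true end end true then $  — match end
step 5: stack=$ then true L end C  input=end true end end true then $  — expand C -> λ
step 6: stack=$ then true L end  input=end true end end true then $  — match end
step 7: stack=$ then true L  input=true end end true then $  — expand L -> true end C end
step 8: stack=$ then true end C end true  input=true end end true then $  — match true
step 9: stack=$ then true end C end  input=end end true then $  — match end
Stack after step 9: $ then true end C (top = C).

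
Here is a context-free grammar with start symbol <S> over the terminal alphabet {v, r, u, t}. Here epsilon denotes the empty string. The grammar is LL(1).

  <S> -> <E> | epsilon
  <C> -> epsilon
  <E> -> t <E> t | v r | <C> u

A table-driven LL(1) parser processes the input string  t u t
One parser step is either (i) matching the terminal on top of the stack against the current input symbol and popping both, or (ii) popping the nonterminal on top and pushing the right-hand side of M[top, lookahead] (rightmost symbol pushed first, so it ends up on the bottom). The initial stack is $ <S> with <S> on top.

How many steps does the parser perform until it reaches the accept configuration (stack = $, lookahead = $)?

step 1: stack=$ <S>  input=t u t $  — expand <S> -> <E>
step 2: stack=$ <E>  input=t u t $  — expand <E> -> t <E> t
step 3: stack=$ t <E> t  input=t u t $  — match t
step 4: stack=$ t <E>  input=u t $  — expand <E> -> <C> u
step 5: stack=$ t u <C>  input=u t $  — expand <C> -> epsilon
step 6: stack=$ t u  input=u t $  — match u
step 7: stack=$ t  input=t $  — match t
Accept reached after 7 steps.

7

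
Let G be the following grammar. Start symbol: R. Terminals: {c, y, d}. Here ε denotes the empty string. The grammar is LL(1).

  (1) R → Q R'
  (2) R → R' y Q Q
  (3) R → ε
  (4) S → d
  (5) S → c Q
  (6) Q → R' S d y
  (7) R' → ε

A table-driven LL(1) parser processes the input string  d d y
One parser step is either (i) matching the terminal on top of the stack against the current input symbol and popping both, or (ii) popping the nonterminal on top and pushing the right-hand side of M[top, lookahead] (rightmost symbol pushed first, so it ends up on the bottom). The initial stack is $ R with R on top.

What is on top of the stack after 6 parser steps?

y

     Stack          Input    Action
  1  $ R            d d y $  expand R → Q R'
  2  $ R' Q         d d y $  expand Q → R' S d y
  3  $ R' y d S R'  d d y $  expand R' → ε
  4  $ R' y d S     d d y $  expand S → d
  5  $ R' y d d     d d y $  match d
  6  $ R' y d       d y $    match d
Stack after step 6: $ R' y (top = y).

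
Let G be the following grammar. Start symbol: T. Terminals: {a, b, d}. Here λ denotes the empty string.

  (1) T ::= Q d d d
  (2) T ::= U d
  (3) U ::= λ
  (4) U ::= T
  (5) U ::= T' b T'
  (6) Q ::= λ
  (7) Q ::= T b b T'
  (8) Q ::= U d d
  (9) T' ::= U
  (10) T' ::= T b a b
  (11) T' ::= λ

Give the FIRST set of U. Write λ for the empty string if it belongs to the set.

FIRST(T): from T::=Q d d d we get {b, d}; from T::=U d we get {b, d}. So FIRST(T) = {b, d}.
FIRST(U): from U::=λ we get {λ}; from U::=T we get {b, d}; from U::=T' b T' we get {b, d}. So FIRST(U) = {λ, b, d}.
FIRST(Q): from Q::=λ we get {λ}; from Q::=T b b T' we get {b, d}; from Q::=U d d we get {b, d}. So FIRST(Q) = {λ, b, d}.
FIRST(T'): from T'::=U we get {λ, b, d}; from T'::=T b a b we get {b, d}; from T'::=λ we get {λ}. So FIRST(T') = {λ, b, d}.

{λ, b, d}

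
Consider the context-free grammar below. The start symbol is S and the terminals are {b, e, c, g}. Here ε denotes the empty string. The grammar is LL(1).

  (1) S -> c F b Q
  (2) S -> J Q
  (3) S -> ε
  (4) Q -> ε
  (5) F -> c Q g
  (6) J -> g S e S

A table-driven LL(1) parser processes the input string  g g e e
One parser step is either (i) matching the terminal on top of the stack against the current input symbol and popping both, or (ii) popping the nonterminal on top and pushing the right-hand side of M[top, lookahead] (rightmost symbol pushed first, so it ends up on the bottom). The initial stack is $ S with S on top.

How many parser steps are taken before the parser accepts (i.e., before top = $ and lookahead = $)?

13

step 1: stack=$ S  input=g g e e $  — expand S -> J Q
step 2: stack=$ Q J  input=g g e e $  — expand J -> g S e S
step 3: stack=$ Q S e S g  input=g g e e $  — match g
step 4: stack=$ Q S e S  input=g e e $  — expand S -> J Q
step 5: stack=$ Q S e Q J  input=g e e $  — expand J -> g S e S
step 6: stack=$ Q S e Q S e S g  input=g e e $  — match g
step 7: stack=$ Q S e Q S e S  input=e e $  — expand S -> ε
step 8: stack=$ Q S e Q S e  input=e e $  — match e
step 9: stack=$ Q S e Q S  input=e $  — expand S -> ε
step 10: stack=$ Q S e Q  input=e $  — expand Q -> ε
step 11: stack=$ Q S e  input=e $  — match e
step 12: stack=$ Q S  input=$  — expand S -> ε
step 13: stack=$ Q  input=$  — expand Q -> ε
Accept reached after 13 steps.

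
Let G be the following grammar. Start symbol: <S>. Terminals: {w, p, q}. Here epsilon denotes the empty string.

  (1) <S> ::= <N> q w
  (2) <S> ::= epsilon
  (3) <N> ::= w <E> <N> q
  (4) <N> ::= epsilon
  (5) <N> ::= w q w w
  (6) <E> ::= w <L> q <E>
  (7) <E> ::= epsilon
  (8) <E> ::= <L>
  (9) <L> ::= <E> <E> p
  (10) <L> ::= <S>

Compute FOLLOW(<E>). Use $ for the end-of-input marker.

FIRST(<N>) = {epsilon, w}
FIRST(<S>) = {epsilon, q, w}  (via <N> q w)
FIRST(<E>) = {epsilon, p, q, w}  (via <L>)
FIRST(<L>) = {epsilon, p, q, w}  (via <E> <E> p, <S>)
FOLLOW(<S>) includes $ since <S> is the start symbol.
FOLLOW(<N>): in <S>::=<N> q w, <N> is followed by q w with FIRST {q}; in <N>::=w <E> <N> q, <N> is followed by q with FIRST {q}. Thus FOLLOW(<N>) = {q}.
FOLLOW(<E>): in <N>::=w <E> <N> q, <E> is followed by <N> q with FIRST {q, w}; in <E>::=w <L> q <E>, the suffix after <E> is empty (adds nothing new); in <L>::=<E> <E> p (occurrence 1), <E> is followed by <E> p with FIRST {p, q, w}; in <L>::=<E> <E> p (occurrence 2), <E> is followed by p with FIRST {p}. Thus FOLLOW(<E>) = {p, q, w}.
FOLLOW(<L>): in <E>::=w <L> q <E>, <L> is followed by q <E> with FIRST {q}; in <E>::=<L>, the suffix after <L> is empty, so FOLLOW(<L>) ⊇ FOLLOW(<E>) = {p, q, w}. Thus FOLLOW(<L>) = {p, q, w}.
FOLLOW(<S>): in <L>::=<S>, the suffix after <S> is empty, so FOLLOW(<S>) ⊇ FOLLOW(<L>) = {p, q, w}. Thus FOLLOW(<S>) = {$, p, q, w}.

{p, q, w}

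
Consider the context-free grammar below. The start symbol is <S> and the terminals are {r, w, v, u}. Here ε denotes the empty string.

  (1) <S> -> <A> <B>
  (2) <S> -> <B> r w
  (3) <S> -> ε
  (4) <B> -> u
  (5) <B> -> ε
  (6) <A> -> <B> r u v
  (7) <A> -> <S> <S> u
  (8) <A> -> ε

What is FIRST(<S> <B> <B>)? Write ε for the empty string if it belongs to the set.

FIRST(<B>): from <B>->u we get {u}; from <B>->ε we get {ε}. So FIRST(<B>) = {ε, u}.
FIRST(<S>): from <S>-><A> <B> we get {ε, r, u}; from <S>-><B> r w we get {r, u}; from <S>->ε we get {ε}. So FIRST(<S>) = {ε, r, u}.
FIRST(<A>): from <A>-><B> r u v we get {r, u}; from <A>-><S> <S> u we get {r, u}; from <A>->ε we get {ε}. So FIRST(<A>) = {ε, r, u}.
FIRST(<S> <B> <B>): take FIRST of each symbol in turn, carrying on past any symbol whose FIRST contains ε; result {ε, r, u}.

{ε, r, u}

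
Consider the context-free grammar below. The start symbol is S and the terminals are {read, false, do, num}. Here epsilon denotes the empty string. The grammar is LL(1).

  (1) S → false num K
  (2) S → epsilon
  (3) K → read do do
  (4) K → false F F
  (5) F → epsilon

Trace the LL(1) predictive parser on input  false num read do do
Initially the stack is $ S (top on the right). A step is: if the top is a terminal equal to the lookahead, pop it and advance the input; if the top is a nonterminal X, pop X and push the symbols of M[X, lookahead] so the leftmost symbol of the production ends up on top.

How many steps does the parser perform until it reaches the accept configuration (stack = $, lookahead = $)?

7

     Stack          Input                   Action
  1  $ S            false num read do do $  expand S → false num K
  2  $ K num false  false num read do do $  match false
  3  $ K num        num read do do $        match num
  4  $ K            read do do $            expand K → read do do
  5  $ do do read   read do do $            match read
  6  $ do do        do do $                 match do
  7  $ do           do $                    match do
Accept reached after 7 steps.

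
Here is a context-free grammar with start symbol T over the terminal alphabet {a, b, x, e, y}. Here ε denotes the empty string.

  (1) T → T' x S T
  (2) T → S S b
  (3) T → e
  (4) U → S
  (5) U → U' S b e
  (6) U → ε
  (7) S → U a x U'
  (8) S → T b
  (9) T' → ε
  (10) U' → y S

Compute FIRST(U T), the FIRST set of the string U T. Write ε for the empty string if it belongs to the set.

{a, e, x, y}

FIRST(T') = {ε}
FIRST(U') = {y}
FIRST(T) = {a, e, x, y}  (via T' x S T, S S b)
FIRST(U) = {ε, a, e, x, y}  (via S, U' S b e)
FIRST(S) = {a, e, x, y}  (via U a x U', T b)
FIRST(U T): take FIRST of each symbol in turn, carrying on past any symbol whose FIRST contains ε; result {a, e, x, y}.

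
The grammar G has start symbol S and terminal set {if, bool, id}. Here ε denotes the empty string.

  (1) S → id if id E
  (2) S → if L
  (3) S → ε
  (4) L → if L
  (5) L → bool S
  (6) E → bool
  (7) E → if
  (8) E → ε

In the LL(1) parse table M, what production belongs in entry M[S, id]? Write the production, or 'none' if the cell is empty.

S → id if id E

FIRST(S): from S→id if id E we get {id}; from S→if L we get {if}; from S→ε we get {ε}. So FIRST(S) = {ε, id, if}.
FIRST(L): from L→if L we get {if}; from L→bool S we get {bool}. So FIRST(L) = {bool, if}.
FIRST(E): from E→bool we get {bool}; from E→if we get {if}; from E→ε we get {ε}. So FIRST(E) = {ε, bool, if}.
FOLLOW(S) includes $ since S is the start symbol.
FOLLOW(S): in L→bool S, the suffix after S is empty, so FOLLOW(S) ⊇ FOLLOW(L) = {$}. Thus FOLLOW(S) = {$}.
FOLLOW(L): in S→if L, the suffix after L is empty, so FOLLOW(L) ⊇ FOLLOW(S) = {$}; in L→if L, the suffix after L is empty (adds nothing new). Thus FOLLOW(L) = {$}.
For S → id if id E: FIRST(id if id E) = {id}, so it goes in M[S, t] for t ∈ {id}.
For S → if L: FIRST(if L) = {if}, so it goes in M[S, t] for t ∈ {if}.
For S → ε: FIRST(ε) = {ε}, so it goes in M[S, t] for t ∈ {}; since ε ∈ FIRST, also for every t ∈ FOLLOW(S) = {$}.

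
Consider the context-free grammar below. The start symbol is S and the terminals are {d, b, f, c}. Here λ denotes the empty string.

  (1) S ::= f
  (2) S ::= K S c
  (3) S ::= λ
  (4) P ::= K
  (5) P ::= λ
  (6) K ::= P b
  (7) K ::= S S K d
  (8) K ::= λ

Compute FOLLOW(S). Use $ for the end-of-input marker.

{$, b, c, d, f}

FIRST(S) = {λ, b, c, d, f}  (via K S c)
FIRST(P) = {λ, b, c, d, f}  (via K)
FIRST(K) = {λ, b, c, d, f}  (via P b, S S K d)
FOLLOW(S) includes $ since S is the start symbol.
FOLLOW(S): in S::=K S c, S is followed by c with FIRST {c}; in K::=S S K d (occurrence 1), S is followed by S K d with FIRST {b, c, d, f}; in K::=S S K d (occurrence 2), S is followed by K d with FIRST {b, c, d, f}. Thus FOLLOW(S) = {$, b, c, d, f}.
FOLLOW(P): in K::=P b, P is followed by b with FIRST {b}. Thus FOLLOW(P) = {b}.
FOLLOW(K): in S::=K S c, K is followed by S c with FIRST {b, c, d, f}; in P::=K, the suffix after K is empty, so FOLLOW(K) ⊇ FOLLOW(P) = {b}; in K::=S S K d, K is followed by d with FIRST {d}. Thus FOLLOW(K) = {b, c, d, f}.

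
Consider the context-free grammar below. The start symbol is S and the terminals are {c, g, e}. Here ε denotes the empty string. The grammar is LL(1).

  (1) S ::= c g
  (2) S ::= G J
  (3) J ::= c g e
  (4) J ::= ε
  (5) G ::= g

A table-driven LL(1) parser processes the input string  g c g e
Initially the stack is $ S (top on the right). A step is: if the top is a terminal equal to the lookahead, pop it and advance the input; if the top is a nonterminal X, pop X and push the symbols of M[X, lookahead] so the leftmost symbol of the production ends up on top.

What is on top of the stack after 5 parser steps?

g

     Stack    Input      Action
  1  $ S      g c g e $  expand S ::= G J
  2  $ J G    g c g e $  expand G ::= g
  3  $ J g    g c g e $  match g
  4  $ J      c g e $    expand J ::= c g e
  5  $ e g c  c g e $    match c
Stack after step 5: $ e g (top = g).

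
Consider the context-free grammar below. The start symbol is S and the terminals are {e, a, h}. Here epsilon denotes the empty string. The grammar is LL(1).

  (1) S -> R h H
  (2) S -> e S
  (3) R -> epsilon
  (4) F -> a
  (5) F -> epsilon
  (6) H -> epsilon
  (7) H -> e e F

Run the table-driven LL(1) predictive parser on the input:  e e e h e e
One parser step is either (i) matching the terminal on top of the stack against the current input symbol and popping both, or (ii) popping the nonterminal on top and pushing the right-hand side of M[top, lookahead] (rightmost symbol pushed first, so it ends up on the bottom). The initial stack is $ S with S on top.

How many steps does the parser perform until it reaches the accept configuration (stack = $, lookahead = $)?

13

      Stack    Input          Action
   1  $ S      e e e h e e $  expand S -> e S
   2  $ S e    e e e h e e $  match e
   3  $ S      e e h e e $    expand S -> e S
   4  $ S e    e e h e e $    match e
   5  $ S      e h e e $      expand S -> e S
   6  $ S e    e h e e $      match e
   7  $ S      h e e $        expand S -> R h H
   8  $ H h R  h e e $        expand R -> epsilon
   9  $ H h    h e e $        match h
  10  $ H      e e $          expand H -> e e F
  11  $ F e e  e e $          match e
  12  $ F e    e $            match e
  13  $ F      $              expand F -> epsilon
Accept reached after 13 steps.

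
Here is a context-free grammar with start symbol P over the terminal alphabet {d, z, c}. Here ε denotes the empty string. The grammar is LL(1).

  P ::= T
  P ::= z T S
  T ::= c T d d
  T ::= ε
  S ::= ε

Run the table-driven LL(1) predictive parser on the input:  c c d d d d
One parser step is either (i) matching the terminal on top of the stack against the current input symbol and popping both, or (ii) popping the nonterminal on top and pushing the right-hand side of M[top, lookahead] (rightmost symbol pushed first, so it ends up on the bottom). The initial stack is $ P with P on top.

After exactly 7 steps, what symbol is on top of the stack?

d

     Stack          Input          Action
  1  $ P            c c d d d d $  expand P ::= T
  2  $ T            c c d d d d $  expand T ::= c T d d
  3  $ d d T c      c c d d d d $  match c
  4  $ d d T        c d d d d $    expand T ::= c T d d
  5  $ d d d d T c  c d d d d $    match c
  6  $ d d d d T    d d d d $      expand T ::= ε
  7  $ d d d d      d d d d $      match d
Stack after step 7: $ d d d (top = d).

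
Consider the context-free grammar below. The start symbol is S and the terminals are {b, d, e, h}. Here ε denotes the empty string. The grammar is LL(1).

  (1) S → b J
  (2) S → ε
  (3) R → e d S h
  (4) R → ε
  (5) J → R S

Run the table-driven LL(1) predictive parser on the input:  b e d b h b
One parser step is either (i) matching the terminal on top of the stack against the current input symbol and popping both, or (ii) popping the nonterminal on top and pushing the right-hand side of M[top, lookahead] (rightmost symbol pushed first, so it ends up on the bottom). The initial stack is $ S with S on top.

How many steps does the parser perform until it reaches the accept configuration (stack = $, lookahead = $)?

step 1: stack=$ S  input=b e d b h b $  — expand S → b J
step 2: stack=$ J b  input=b e d b h b $  — match b
step 3: stack=$ J  input=e d b h b $  — expand J → R S
step 4: stack=$ S R  input=e d b h b $  — expand R → e d S h
step 5: stack=$ S h S d e  input=e d b h b $  — match e
step 6: stack=$ S h S d  input=d b h b $  — match d
step 7: stack=$ S h S  input=b h b $  — expand S → b J
step 8: stack=$ S h J b  input=b h b $  — match b
step 9: stack=$ S h J  input=h b $  — expand J → R S
step 10: stack=$ S h S R  input=h b $  — expand R → ε
step 11: stack=$ S h S  input=h b $  — expand S → ε
step 12: stack=$ S h  input=h b $  — match h
step 13: stack=$ S  input=b $  — expand S → b J
step 14: stack=$ J b  input=b $  — match b
step 15: stack=$ J  input=$  — expand J → R S
step 16: stack=$ S R  input=$  — expand R → ε
step 17: stack=$ S  input=$  — expand S → ε
Accept reached after 17 steps.

17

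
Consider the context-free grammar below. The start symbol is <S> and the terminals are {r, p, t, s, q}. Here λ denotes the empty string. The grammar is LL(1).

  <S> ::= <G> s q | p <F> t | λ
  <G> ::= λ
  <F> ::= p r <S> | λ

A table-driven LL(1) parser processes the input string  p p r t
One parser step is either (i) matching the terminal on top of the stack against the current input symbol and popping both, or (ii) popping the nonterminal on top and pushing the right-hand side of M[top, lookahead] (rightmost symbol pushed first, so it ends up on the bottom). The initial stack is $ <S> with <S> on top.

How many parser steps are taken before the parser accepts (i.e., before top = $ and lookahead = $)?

7

     Stack        Input      Action
  1  $ <S>        p p r t $  expand <S> ::= p <F> t
  2  $ t <F> p    p p r t $  match p
  3  $ t <F>      p r t $    expand <F> ::= p r <S>
  4  $ t <S> r p  p r t $    match p
  5  $ t <S> r    r t $      match r
  6  $ t <S>      t $        expand <S> ::= λ
  7  $ t          t $        match t
Accept reached after 7 steps.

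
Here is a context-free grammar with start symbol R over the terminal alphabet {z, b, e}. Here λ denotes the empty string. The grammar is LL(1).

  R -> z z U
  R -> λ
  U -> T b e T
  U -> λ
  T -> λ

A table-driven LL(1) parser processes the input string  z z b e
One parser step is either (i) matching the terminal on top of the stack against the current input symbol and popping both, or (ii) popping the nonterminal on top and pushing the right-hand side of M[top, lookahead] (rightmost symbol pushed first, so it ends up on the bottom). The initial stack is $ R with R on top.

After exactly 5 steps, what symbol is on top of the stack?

step 1: stack=$ R  input=z z b e $  — expand R -> z z U
step 2: stack=$ U z z  input=z z b e $  — match z
step 3: stack=$ U z  input=z b e $  — match z
step 4: stack=$ U  input=b e $  — expand U -> T b e T
step 5: stack=$ T e b T  input=b e $  — expand T -> λ
Stack after step 5: $ T e b (top = b).

b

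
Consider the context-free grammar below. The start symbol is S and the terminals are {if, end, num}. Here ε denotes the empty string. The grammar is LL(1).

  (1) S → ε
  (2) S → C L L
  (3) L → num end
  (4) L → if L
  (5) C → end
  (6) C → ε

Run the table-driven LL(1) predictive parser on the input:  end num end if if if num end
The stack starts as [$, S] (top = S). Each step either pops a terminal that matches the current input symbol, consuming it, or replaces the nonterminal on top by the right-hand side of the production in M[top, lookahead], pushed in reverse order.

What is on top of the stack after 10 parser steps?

L

step 1: stack=$ S  input=end num end if if if num end $  — expand S → C L L
step 2: stack=$ L L C  input=end num end if if if num end $  — expand C → end
step 3: stack=$ L L end  input=end num end if if if num end $  — match end
step 4: stack=$ L L  input=num end if if if num end $  — expand L → num end
step 5: stack=$ L end num  input=num end if if if num end $  — match num
step 6: stack=$ L end  input=end if if if num end $  — match end
step 7: stack=$ L  input=if if if num end $  — expand L → if L
step 8: stack=$ L if  input=if if if num end $  — match if
step 9: stack=$ L  input=if if num end $  — expand L → if L
step 10: stack=$ L if  input=if if num end $  — match if
Stack after step 10: $ L (top = L).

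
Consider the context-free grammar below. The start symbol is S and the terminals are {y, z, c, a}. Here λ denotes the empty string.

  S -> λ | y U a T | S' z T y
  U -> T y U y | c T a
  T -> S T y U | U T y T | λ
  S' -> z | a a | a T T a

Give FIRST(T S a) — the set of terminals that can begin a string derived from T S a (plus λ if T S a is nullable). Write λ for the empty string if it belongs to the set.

FIRST(S') = {a, z}
FIRST(S) = {λ, a, y, z}  (via S' z T y)
FIRST(U) = {a, c, y, z}  (via T y U y)
FIRST(T) = {λ, a, c, y, z}  (via S T y U, U T y T)
FIRST(T S a): take FIRST of each symbol in turn, carrying on past any symbol whose FIRST contains λ; result {a, c, y, z}.

{a, c, y, z}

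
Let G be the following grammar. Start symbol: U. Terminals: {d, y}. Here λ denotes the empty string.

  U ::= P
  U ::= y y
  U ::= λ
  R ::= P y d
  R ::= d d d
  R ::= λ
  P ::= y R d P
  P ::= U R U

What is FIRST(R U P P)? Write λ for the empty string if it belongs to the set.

FIRST(U): from U::=P we get {λ, d, y}; from U::=y y we get {y}; from U::=λ we get {λ}. So FIRST(U) = {λ, d, y}.
FIRST(R): from R::=P y d we get {d, y}; from R::=d d d we get {d}; from R::=λ we get {λ}. So FIRST(R) = {λ, d, y}.
FIRST(P): from P::=y R d P we get {y}; from P::=U R U we get {λ, d, y}. So FIRST(P) = {λ, d, y}.
FIRST(R U P P): take FIRST of each symbol in turn, carrying on past any symbol whose FIRST contains λ; result {λ, d, y}.

{λ, d, y}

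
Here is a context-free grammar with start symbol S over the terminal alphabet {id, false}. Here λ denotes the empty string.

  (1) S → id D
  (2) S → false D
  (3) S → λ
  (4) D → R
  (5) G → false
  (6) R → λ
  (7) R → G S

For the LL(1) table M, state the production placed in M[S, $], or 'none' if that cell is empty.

S → λ

FIRST(S) = {λ, false, id}
FIRST(G) = {false}
FIRST(R) = {λ, false}  (via G S)
FIRST(D) = {λ, false}  (via R)
FOLLOW(S) includes $ since S is the start symbol.
FOLLOW(S): in R→G S, the suffix after S is empty, so FOLLOW(S) ⊇ FOLLOW(R) = {$}. Thus FOLLOW(S) = {$}.
FOLLOW(R): in D→R, the suffix after R is empty, so FOLLOW(R) ⊇ FOLLOW(D) = {$}. Thus FOLLOW(R) = {$}.
For S → id D: FIRST(id D) = {id}, so it goes in M[S, t] for t ∈ {id}.
For S → false D: FIRST(false D) = {false}, so it goes in M[S, t] for t ∈ {false}.
For S → λ: FIRST(λ) = {λ}, so it goes in M[S, t] for t ∈ {}; since λ ∈ FIRST, also for every t ∈ FOLLOW(S) = {$}.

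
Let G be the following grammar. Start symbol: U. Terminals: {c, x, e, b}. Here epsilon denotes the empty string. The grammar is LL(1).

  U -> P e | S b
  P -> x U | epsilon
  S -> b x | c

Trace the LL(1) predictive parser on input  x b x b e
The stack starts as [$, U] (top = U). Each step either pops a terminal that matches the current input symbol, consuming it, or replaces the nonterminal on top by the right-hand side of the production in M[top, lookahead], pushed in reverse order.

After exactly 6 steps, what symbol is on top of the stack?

     Stack      Input        Action
  1  $ U        x b x b e $  expand U -> P e
  2  $ e P      x b x b e $  expand P -> x U
  3  $ e U x    x b x b e $  match x
  4  $ e U      b x b e $    expand U -> S b
  5  $ e b S    b x b e $    expand S -> b x
  6  $ e b x b  b x b e $    match b
Stack after step 6: $ e b x (top = x).

x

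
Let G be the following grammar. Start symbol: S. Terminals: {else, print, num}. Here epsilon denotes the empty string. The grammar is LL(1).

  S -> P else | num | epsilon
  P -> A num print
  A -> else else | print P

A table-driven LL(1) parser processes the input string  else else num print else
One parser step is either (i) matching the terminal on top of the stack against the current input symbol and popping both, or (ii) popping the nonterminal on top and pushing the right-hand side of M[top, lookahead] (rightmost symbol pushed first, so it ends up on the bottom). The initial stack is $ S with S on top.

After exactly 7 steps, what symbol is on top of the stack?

else

     Stack                       Input                       Action
  1  $ S                         else else num print else $  expand S -> P else
  2  $ else P                    else else num print else $  expand P -> A num print
  3  $ else print num A          else else num print else $  expand A -> else else
  4  $ else print num else else  else else num print else $  match else
  5  $ else print num else       else num print else $       match else
  6  $ else print num            num print else $            match num
  7  $ else print                print else $                match print
Stack after step 7: $ else (top = else).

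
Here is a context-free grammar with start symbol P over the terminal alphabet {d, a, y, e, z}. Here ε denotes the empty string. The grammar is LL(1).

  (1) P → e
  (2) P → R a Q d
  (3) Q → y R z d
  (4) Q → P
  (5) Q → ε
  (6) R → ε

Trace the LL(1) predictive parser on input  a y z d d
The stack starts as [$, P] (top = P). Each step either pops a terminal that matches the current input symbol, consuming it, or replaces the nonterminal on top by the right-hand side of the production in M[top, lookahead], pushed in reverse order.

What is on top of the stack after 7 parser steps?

step 1: stack=$ P  input=a y z d d $  — expand P → R a Q d
step 2: stack=$ d Q a R  input=a y z d d $  — expand R → ε
step 3: stack=$ d Q a  input=a y z d d $  — match a
step 4: stack=$ d Q  input=y z d d $  — expand Q → y R z d
step 5: stack=$ d d z R y  input=y z d d $  — match y
step 6: stack=$ d d z R  input=z d d $  — expand R → ε
step 7: stack=$ d d z  input=z d d $  — match z
Stack after step 7: $ d d (top = d).

d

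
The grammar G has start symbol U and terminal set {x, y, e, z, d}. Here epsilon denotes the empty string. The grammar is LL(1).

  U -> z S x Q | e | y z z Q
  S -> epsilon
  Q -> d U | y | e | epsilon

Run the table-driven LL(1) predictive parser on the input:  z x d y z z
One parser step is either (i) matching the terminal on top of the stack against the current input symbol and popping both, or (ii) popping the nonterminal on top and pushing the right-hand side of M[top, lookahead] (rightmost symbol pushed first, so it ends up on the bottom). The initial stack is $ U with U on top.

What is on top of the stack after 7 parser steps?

y

     Stack      Input          Action
  1  $ U        z x d y z z $  expand U -> z S x Q
  2  $ Q x S z  z x d y z z $  match z
  3  $ Q x S    x d y z z $    expand S -> epsilon
  4  $ Q x      x d y z z $    match x
  5  $ Q        d y z z $      expand Q -> d U
  6  $ U d      d y z z $      match d
  7  $ U        y z z $        expand U -> y z z Q
Stack after step 7: $ Q z z y (top = y).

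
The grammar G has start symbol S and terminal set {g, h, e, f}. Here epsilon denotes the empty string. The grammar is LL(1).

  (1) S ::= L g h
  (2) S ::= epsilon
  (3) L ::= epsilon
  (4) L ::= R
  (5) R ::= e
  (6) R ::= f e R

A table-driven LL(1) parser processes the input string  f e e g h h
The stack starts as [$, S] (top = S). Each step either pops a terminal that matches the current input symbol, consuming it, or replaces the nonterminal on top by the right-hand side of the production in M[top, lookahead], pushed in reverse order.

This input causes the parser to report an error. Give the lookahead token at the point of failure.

h

step 1: stack=$ S  input=f e e g h h $  — expand S ::= L g h
step 2: stack=$ h g L  input=f e e g h h $  — expand L ::= R
step 3: stack=$ h g R  input=f e e g h h $  — expand R ::= f e R
step 4: stack=$ h g R e f  input=f e e g h h $  — match f
step 5: stack=$ h g R e  input=e e g h h $  — match e
step 6: stack=$ h g R  input=e g h h $  — expand R ::= e
step 7: stack=$ h g e  input=e g h h $  — match e
step 8: stack=$ h g  input=g h h $  — match g
step 9: stack=$ h  input=h h $  — match h
step 10: stack=$  input=h $  — error: stack empty but input remains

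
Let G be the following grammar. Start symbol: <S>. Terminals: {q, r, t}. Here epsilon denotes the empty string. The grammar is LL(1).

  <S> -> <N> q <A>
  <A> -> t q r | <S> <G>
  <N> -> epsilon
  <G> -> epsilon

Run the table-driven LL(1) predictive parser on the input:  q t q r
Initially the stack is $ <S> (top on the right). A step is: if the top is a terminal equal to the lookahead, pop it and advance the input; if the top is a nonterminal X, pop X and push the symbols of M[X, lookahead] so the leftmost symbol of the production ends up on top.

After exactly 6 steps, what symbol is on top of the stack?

     Stack        Input      Action
  1  $ <S>        q t q r $  expand <S> -> <N> q <A>
  2  $ <A> q <N>  q t q r $  expand <N> -> epsilon
  3  $ <A> q      q t q r $  match q
  4  $ <A>        t q r $    expand <A> -> t q r
  5  $ r q t      t q r $    match t
  6  $ r q        q r $      match q
Stack after step 6: $ r (top = r).

r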